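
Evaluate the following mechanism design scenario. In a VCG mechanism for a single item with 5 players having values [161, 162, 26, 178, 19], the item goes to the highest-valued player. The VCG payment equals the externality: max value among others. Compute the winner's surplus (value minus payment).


Step 1: The winner is the agent with the highest value: agent 3 with value 178
Step 2: Values of other agents: [161, 162, 26, 19]
Step 3: VCG payment = max of others' values = 162
Step 4: Surplus = 178 - 162 = 16

16


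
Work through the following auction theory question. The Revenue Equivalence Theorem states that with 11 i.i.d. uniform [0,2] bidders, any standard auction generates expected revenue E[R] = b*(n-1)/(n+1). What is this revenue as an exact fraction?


Step 1: By Revenue Equivalence, expected revenue = b*(n-1)/(n+1)
Step 2: Substituting n = 11, b = 2
Step 3: Revenue = 2*(11-1)/(11+1) = 2*10/12
Step 4: Revenue = 20/12 = 5/3

5/3


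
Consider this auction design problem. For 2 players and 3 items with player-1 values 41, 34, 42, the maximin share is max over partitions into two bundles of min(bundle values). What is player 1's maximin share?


Step 1: Item values = 41, 34, 42
Step 2: Enumerate all 2-bundle partitions and take the smaller bundle:
  Partition 1: {41} vs {34,42} -> bundles 41, 76; min = 41
  Partition 2: {34} vs {41,42} -> bundles 34, 83; min = 34
  Partition 3: {42} vs {41,34} -> bundles 42, 75; min = 42
Step 3: MMS = max(41, 34, 42) = 42

42


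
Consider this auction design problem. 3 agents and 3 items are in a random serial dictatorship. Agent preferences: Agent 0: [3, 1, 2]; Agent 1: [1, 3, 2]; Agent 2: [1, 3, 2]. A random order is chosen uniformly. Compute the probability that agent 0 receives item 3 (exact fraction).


Step 1: Agent 0 wants item 3
Step 2: There are 6 possible orderings of agents
Step 3: In 4 orderings, agent 0 gets item 3
Step 4: Probability = 4/6 = 2/3

2/3


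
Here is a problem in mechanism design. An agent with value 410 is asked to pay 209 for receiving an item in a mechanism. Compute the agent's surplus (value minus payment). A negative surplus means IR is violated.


Step 1: Surplus = value - payment = 410 - 209 = 201
Step 2: IR is satisfied (surplus >= 0)

201


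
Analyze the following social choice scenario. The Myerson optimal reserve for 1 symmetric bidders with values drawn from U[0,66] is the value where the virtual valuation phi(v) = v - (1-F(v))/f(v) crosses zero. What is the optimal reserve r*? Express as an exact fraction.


Step 1: For U[0,66], F(v) = v/66 and f(v) = 1/66
Step 2: phi(v) = v - (1 - v/66)/(1/66) = v - (66 - v) = 2v - 66
Step 3: Set phi(r*) = 0: 2r* - 66 = 0
Step 4: r* = 66/2 = 33 (the number of bidders n = 1 does not enter)

33


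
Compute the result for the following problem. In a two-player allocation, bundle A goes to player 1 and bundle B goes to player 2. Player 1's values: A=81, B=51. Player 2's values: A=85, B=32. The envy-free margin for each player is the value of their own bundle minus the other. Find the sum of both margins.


Step 1: Player 1's margin = v1(A) - v1(B) = 81 - 51 = 30
Step 2: Player 2's margin = v2(B) - v2(A) = 32 - 85 = -53
Step 3: Total margin = 30 + -53 = -23

-23


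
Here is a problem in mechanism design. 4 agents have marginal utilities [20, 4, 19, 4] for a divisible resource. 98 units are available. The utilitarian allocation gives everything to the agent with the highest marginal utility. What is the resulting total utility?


Step 1: The marginal utilities are [20, 4, 19, 4]
Step 2: The highest marginal utility is 20
Step 3: All 98 units go to that agent
Step 4: Total utility = 20 * 98 = 1960

1960


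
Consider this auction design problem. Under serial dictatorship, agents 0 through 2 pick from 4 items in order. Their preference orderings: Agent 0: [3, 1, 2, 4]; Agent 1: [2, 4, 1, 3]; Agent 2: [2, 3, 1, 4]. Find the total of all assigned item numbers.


Step 1: Agent 0 picks item 3
Step 2: Agent 1 picks item 2
Step 3: Agent 2 picks item 1
Step 4: Sum = 3 + 2 + 1 = 6

6


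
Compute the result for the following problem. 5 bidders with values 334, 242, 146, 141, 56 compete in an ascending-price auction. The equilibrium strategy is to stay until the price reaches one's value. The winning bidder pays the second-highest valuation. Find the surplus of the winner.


Step 1: Identify the highest value: 334
Step 2: Identify the second-highest value: 242
Step 3: The final price = second-highest value = 242
Step 4: Surplus = 334 - 242 = 92

92


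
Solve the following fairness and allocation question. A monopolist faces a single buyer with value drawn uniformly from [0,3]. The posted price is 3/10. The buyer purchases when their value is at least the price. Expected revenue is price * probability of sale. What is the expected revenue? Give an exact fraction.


Step 1: Posted price r = 3/10, value support [0,3]
Step 2: P(v >= r) = (3 - 3/10)/3 = 9/10
Step 3: Expected revenue = r * P(v >= r) = 3/10 * 9/10
Step 4: Revenue = 27/100

27/100


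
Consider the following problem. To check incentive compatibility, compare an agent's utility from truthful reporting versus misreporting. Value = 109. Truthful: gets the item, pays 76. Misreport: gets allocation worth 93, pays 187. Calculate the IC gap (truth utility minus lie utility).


Step 1: U(truth) = value - payment = 109 - 76 = 33
Step 2: U(lie) = allocation - payment = 93 - 187 = -94
Step 3: IC gap = 33 - (-94) = 127

127


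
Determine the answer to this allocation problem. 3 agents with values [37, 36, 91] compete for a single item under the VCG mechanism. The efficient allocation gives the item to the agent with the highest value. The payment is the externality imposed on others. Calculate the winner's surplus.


Step 1: The winner is the agent with the highest value: agent 2 with value 91
Step 2: Values of other agents: [37, 36]
Step 3: VCG payment = max of others' values = 37
Step 4: Surplus = 91 - 37 = 54

54


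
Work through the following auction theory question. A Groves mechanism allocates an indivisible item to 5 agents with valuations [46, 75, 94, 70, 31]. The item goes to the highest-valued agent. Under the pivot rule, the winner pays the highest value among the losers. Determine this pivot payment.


Step 1: The efficient winner is agent 2 with value 94
Step 2: Other agents' values: [46, 75, 70, 31]
Step 3: Pivot payment = max(others) = 75
Step 4: The winner pays 75

75


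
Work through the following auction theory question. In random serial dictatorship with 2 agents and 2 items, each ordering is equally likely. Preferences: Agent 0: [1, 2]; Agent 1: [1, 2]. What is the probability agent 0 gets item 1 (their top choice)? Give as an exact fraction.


Step 1: Agent 0 wants item 1
Step 2: There are 2 possible orderings of agents
Step 3: In 1 orderings, agent 0 gets item 1
Step 4: Probability = 1/2

1/2


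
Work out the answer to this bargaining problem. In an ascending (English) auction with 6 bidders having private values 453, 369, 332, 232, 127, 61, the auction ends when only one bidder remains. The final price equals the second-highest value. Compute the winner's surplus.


Step 1: Identify the highest value: 453
Step 2: Identify the second-highest value: 369
Step 3: The final price = second-highest value = 369
Step 4: Surplus = 453 - 369 = 84

84


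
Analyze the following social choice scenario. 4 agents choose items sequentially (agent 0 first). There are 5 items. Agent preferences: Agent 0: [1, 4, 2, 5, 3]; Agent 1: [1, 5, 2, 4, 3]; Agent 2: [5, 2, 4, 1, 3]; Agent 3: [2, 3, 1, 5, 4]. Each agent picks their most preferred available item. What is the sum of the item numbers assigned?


Step 1: Agent 0 picks item 1
Step 2: Agent 1 picks item 5
Step 3: Agent 2 picks item 2
Step 4: Agent 3 picks item 3
Step 5: Sum = 1 + 5 + 2 + 3 = 11

11


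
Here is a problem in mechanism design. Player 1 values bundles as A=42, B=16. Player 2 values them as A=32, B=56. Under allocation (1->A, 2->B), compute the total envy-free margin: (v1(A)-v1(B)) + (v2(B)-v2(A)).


Step 1: Player 1's margin = v1(A) - v1(B) = 42 - 16 = 26
Step 2: Player 2's margin = v2(B) - v2(A) = 56 - 32 = 24
Step 3: Total margin = 26 + 24 = 50

50


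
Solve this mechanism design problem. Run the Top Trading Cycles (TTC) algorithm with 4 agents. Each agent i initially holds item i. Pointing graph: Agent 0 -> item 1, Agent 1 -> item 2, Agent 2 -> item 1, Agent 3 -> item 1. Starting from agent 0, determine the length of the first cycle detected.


Step 1: Trace the pointer graph from agent 0: 0 -> 1 -> 2 -> 1
Step 2: A cycle is detected when we revisit agent 1
Step 3: The cycle is: 1 -> 2 -> 1
Step 4: Cycle length = 2

2


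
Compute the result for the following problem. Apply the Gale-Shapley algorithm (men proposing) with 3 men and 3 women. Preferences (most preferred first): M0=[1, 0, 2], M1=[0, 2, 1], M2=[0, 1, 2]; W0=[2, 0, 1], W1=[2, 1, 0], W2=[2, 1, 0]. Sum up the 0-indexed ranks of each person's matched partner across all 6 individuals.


Step 1: Run Gale-Shapley (men propose, women hold best offer):
  M0 proposes to W1; she accepts
  M1 proposes to W0; she accepts
  M2 proposes to W0; she switches from M1
  M1 proposes to W2; she accepts
Step 2: Final matching: W0-M2, W1-M0, W2-M1
Step 3: 0-indexed ranks (man's rank of his match, then woman's): 0 + 0 + 0 + 2 + 1 + 1
Step 4: Total rank sum = 4

4


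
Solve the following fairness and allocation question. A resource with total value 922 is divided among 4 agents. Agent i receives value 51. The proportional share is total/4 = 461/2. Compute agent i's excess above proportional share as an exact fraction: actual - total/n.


Step 1: Proportional share = 922/4 = 461/2
Step 2: Agent's actual allocation = 51
Step 3: Excess = 51 - 461/2 = -359/2

-359/2


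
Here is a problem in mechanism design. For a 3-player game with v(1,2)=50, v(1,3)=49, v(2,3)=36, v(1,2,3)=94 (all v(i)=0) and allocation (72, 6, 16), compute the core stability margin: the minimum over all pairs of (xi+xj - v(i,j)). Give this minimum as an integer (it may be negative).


Step 1: Slack for coalition (1,2): x1+x2 - v12 = 78 - 50 = 28
Step 2: Slack for coalition (1,3): x1+x3 - v13 = 88 - 49 = 39
Step 3: Slack for coalition (2,3): x2+x3 - v23 = 22 - 36 = -14
Step 4: Minimum slack = min(28, 39, -14) = -14, attained by (2,3); coalition (2,3) can block (slack < 0), so the allocation is not in the core

-14


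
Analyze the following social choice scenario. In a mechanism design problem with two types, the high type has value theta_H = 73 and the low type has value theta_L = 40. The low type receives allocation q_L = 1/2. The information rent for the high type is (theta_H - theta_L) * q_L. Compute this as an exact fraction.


Step 1: theta_H - theta_L = 73 - 40 = 33
Step 2: Information rent = (theta_H - theta_L) * q_L
Step 3: = 33 * 1/2
Step 4: = 33/2

33/2


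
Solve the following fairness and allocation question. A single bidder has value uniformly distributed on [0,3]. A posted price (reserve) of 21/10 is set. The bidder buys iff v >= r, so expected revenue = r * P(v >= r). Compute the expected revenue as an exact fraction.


Step 1: Posted price r = 21/10, value support [0,3]
Step 2: P(v >= r) = (3 - 21/10)/3 = 3/10
Step 3: Expected revenue = r * P(v >= r) = 21/10 * 3/10
Step 4: Revenue = 63/100

63/100


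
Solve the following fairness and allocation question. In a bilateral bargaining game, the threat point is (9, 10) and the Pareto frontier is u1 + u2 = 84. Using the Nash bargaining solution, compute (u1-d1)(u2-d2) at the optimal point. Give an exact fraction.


Step 1: The Nash solution splits surplus symmetrically above the disagreement point
Step 2: u1 = (total + d1 - d2)/2 = (84 + 9 - 10)/2 = 83/2
Step 3: u2 = (total - d1 + d2)/2 = (84 - 9 + 10)/2 = 85/2
Step 4: Nash product = (83/2 - 9) * (85/2 - 10)
Step 5: = 65/2 * 65/2 = 4225/4

4225/4


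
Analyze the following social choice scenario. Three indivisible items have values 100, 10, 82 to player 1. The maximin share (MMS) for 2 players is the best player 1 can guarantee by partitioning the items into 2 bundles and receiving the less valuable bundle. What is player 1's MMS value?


Step 1: Item values = 100, 10, 82
Step 2: Enumerate all 2-bundle partitions and take the smaller bundle:
  Partition 1: {100} vs {10,82} -> bundles 100, 92; min = 92
  Partition 2: {10} vs {100,82} -> bundles 10, 182; min = 10
  Partition 3: {82} vs {100,10} -> bundles 82, 110; min = 82
Step 3: MMS = max(92, 10, 82) = 92

92


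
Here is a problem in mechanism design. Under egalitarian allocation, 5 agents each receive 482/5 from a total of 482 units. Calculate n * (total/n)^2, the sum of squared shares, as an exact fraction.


Step 1: Each agent's share = 482/5
Step 2: Square of each share = (482/5)^2 = 232324/25
Step 3: Sum of squares = 5 * 232324/25 = 232324/5

232324/5


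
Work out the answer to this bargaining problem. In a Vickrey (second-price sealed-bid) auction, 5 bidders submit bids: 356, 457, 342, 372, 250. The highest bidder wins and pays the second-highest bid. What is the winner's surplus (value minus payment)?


Step 1: Sort bids in descending order: 457, 372, 356, 342, 250
Step 2: The winning bid is the highest: 457
Step 3: The payment equals the second-highest bid: 372
Step 4: Surplus = winner's bid - payment = 457 - 372 = 85

85


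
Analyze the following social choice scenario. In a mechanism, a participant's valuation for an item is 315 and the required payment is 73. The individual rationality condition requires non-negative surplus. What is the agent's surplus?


Step 1: Surplus = value - payment = 315 - 73 = 242
Step 2: IR is satisfied (surplus >= 0)

242


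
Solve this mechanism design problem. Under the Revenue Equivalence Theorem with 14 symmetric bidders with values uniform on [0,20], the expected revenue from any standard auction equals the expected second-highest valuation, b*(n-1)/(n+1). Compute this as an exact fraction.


Step 1: By Revenue Equivalence, expected revenue = b*(n-1)/(n+1)
Step 2: Substituting n = 14, b = 20
Step 3: Revenue = 20*(14-1)/(14+1) = 20*13/15
Step 4: Revenue = 260/15 = 52/3

52/3


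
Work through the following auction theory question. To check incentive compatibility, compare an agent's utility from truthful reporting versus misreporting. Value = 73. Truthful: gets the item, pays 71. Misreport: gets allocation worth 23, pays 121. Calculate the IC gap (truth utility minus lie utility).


Step 1: U(truth) = value - payment = 73 - 71 = 2
Step 2: U(lie) = allocation - payment = 23 - 121 = -98
Step 3: IC gap = 2 - (-98) = 100

100


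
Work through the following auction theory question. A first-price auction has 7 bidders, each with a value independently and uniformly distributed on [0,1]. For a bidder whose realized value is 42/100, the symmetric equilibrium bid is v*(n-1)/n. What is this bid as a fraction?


Step 1: The symmetric BNE bidding function is b(v) = v * (n-1) / n
Step 2: Substitute v = 21/50 and n = 7
Step 3: b = 21/50 * 6/7
Step 4: b = 9/25

9/25


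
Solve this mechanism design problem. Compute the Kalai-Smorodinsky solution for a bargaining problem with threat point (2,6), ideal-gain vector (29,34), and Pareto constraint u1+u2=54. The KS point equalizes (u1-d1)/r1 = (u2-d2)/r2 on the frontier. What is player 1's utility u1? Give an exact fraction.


Step 1: At the KS point, (u1-d1)/r1 = (u2-d2)/r2 = t and u1+u2 = 54
Step 2: u1 = d1 + r1*t and u2 = d2 + r2*t, so (d1 + r1*t) + (d2 + r2*t) = 54
Step 3: t = (54 - 2 - 6)/(29 + 34) = 46/63
Step 4: u1 = d1 + r1*t = 2 + 29 * 46/63 = 1460/63
Step 5: (Check: u2 = d2 + r2*t = 1942/63; u1+u2 = 1460/63 + 1942/63 = 54, on the frontier.)

1460/63


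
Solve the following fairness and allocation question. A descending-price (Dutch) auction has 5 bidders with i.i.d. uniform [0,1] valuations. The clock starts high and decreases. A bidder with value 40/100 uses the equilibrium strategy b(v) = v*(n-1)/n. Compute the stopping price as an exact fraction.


Step 1: Dutch auctions are strategically equivalent to first-price auctions
Step 2: The equilibrium bid is b(v) = v*(n-1)/n
Step 3: b = 2/5 * 4/5
Step 4: b = 8/25

8/25


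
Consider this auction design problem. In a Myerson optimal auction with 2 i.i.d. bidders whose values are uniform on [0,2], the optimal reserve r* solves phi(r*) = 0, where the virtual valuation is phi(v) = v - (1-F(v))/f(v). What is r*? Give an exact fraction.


Step 1: For U[0,2], F(v) = v/2 and f(v) = 1/2
Step 2: phi(v) = v - (1 - v/2)/(1/2) = v - (2 - v) = 2v - 2
Step 3: Set phi(r*) = 0: 2r* - 2 = 0
Step 4: r* = 2/2 = 1 (the number of bidders n = 2 does not enter)

1


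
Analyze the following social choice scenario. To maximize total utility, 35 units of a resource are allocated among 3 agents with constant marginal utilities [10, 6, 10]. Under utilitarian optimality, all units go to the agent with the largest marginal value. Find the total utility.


Step 1: The marginal utilities are [10, 6, 10]
Step 2: The highest marginal utility is 10
Step 3: All 35 units go to that agent
Step 4: Total utility = 10 * 35 = 350

350


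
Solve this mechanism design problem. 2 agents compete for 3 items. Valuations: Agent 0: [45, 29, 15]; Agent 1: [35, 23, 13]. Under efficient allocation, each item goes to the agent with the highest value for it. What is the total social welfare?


Step 1: For each item, find the maximum value among all agents.
Step 2: Item 0 -> Agent 0 (value 45)
Step 3: Item 1 -> Agent 0 (value 29)
Step 4: Item 2 -> Agent 0 (value 15)
Step 5: Total welfare = 45 + 29 + 15 = 89

89


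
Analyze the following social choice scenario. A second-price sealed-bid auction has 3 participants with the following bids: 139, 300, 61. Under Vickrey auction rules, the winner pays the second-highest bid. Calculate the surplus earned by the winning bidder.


Step 1: Sort bids in descending order: 300, 139, 61
Step 2: The winning bid is the highest: 300
Step 3: The payment equals the second-highest bid: 139
Step 4: Surplus = winner's bid - payment = 300 - 139 = 161

161


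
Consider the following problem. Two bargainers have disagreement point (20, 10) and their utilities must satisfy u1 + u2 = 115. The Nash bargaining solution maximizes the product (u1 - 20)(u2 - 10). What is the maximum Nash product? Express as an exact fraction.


Step 1: The Nash solution splits surplus symmetrically above the disagreement point
Step 2: u1 = (total + d1 - d2)/2 = (115 + 20 - 10)/2 = 125/2
Step 3: u2 = (total - d1 + d2)/2 = (115 - 20 + 10)/2 = 105/2
Step 4: Nash product = (125/2 - 20) * (105/2 - 10)
Step 5: = 85/2 * 85/2 = 7225/4

7225/4


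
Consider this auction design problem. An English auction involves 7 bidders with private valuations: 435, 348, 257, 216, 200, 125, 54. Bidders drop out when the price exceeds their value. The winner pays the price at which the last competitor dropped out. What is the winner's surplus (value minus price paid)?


Step 1: Identify the highest value: 435
Step 2: Identify the second-highest value: 348
Step 3: The final price = second-highest value = 348
Step 4: Surplus = 435 - 348 = 87

87


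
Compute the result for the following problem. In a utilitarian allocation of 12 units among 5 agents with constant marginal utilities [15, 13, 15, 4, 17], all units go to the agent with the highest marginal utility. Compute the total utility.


Step 1: The marginal utilities are [15, 13, 15, 4, 17]
Step 2: The highest marginal utility is 17
Step 3: All 12 units go to that agent
Step 4: Total utility = 17 * 12 = 204

204


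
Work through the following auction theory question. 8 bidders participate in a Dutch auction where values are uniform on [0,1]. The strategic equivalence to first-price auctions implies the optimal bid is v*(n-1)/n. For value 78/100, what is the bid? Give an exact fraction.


Step 1: Dutch auctions are strategically equivalent to first-price auctions
Step 2: The equilibrium bid is b(v) = v*(n-1)/n
Step 3: b = 39/50 * 7/8
Step 4: b = 273/400

273/400


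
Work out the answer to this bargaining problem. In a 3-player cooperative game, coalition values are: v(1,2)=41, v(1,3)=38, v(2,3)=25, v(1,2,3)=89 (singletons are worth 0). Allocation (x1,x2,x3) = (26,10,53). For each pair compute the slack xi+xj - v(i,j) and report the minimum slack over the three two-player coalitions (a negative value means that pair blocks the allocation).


Step 1: Slack for coalition (1,2): x1+x2 - v12 = 36 - 41 = -5
Step 2: Slack for coalition (1,3): x1+x3 - v13 = 79 - 38 = 41
Step 3: Slack for coalition (2,3): x2+x3 - v23 = 63 - 25 = 38
Step 4: Minimum slack = min(-5, 41, 38) = -5, attained by (1,2); coalition (1,2) can block (slack < 0), so the allocation is not in the core

-5


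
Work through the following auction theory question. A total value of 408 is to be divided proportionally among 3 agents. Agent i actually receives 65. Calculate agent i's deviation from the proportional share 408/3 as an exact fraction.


Step 1: Proportional share = 408/3 = 136
Step 2: Agent's actual allocation = 65
Step 3: Excess = 65 - 136 = -71

-71


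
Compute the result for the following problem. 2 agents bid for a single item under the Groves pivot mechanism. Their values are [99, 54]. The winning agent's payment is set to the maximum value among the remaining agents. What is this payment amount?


Step 1: The efficient winner is agent 0 with value 99
Step 2: Other agents' values: [54]
Step 3: Pivot payment = max(others) = 54
Step 4: The winner pays 54

54


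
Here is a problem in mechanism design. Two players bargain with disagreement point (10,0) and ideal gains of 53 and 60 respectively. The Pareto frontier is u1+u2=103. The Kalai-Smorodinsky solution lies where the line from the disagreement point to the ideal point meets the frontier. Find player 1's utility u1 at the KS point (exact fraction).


Step 1: At the KS point, (u1-d1)/r1 = (u2-d2)/r2 = t and u1+u2 = 103
Step 2: u1 = d1 + r1*t and u2 = d2 + r2*t, so (d1 + r1*t) + (d2 + r2*t) = 103
Step 3: t = (103 - 10 - 0)/(53 + 60) = 93/113
Step 4: u1 = d1 + r1*t = 10 + 53 * 93/113 = 6059/113
Step 5: (Check: u2 = d2 + r2*t = 5580/113; u1+u2 = 6059/113 + 5580/113 = 103, on the frontier.)

6059/113


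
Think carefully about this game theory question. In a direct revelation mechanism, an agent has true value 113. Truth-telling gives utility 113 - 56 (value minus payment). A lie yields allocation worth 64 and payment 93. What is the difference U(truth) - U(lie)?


Step 1: U(truth) = value - payment = 113 - 56 = 57
Step 2: U(lie) = allocation - payment = 64 - 93 = -29
Step 3: IC gap = 57 - (-29) = 86

86


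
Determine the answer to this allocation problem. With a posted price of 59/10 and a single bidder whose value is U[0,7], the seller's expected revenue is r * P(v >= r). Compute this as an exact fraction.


Step 1: Posted price r = 59/10, value support [0,7]
Step 2: P(v >= r) = (7 - 59/10)/7 = 11/70
Step 3: Expected revenue = r * P(v >= r) = 59/10 * 11/70
Step 4: Revenue = 649/700

649/700


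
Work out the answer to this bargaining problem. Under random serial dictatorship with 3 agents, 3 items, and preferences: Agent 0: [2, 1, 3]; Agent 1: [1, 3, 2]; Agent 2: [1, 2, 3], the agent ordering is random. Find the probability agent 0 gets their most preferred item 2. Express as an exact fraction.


Step 1: Agent 0 wants item 2
Step 2: There are 6 possible orderings of agents
Step 3: In 5 orderings, agent 0 gets item 2
Step 4: Probability = 5/6

5/6


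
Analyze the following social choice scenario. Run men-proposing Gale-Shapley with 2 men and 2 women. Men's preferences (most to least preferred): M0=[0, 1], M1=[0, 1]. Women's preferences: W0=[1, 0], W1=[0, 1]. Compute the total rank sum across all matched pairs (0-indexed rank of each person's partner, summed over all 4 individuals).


Step 1: Run Gale-Shapley (men propose, women hold best offer):
  M0 proposes to W0; she accepts
  M1 proposes to W0; she switches from M0
  M0 proposes to W1; she accepts
Step 2: Final matching: W0-M1, W1-M0
Step 3: 0-indexed ranks (man's rank of his match, then woman's): 0 + 0 + 1 + 0
Step 4: Total rank sum = 1

1


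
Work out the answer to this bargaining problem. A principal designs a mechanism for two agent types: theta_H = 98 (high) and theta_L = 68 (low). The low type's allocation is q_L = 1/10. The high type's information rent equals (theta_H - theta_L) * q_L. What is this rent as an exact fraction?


Step 1: theta_H - theta_L = 98 - 68 = 30
Step 2: Information rent = (theta_H - theta_L) * q_L
Step 3: = 30 * 1/10
Step 4: = 3

3


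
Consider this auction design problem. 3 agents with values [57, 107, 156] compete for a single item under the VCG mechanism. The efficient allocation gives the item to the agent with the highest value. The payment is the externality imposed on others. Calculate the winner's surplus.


Step 1: The winner is the agent with the highest value: agent 2 with value 156
Step 2: Values of other agents: [57, 107]
Step 3: VCG payment = max of others' values = 107
Step 4: Surplus = 156 - 107 = 49

49


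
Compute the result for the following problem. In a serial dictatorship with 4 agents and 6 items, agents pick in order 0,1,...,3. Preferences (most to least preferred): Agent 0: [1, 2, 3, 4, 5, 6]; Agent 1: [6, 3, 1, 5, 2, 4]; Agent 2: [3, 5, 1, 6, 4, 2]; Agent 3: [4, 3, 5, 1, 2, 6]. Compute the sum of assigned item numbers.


Step 1: Agent 0 picks item 1
Step 2: Agent 1 picks item 6
Step 3: Agent 2 picks item 3
Step 4: Agent 3 picks item 4
Step 5: Sum = 1 + 6 + 3 + 4 = 14

14


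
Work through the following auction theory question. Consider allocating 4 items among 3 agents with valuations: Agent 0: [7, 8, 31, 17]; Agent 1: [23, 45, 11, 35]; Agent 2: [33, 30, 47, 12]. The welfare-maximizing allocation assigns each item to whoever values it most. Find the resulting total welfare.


Step 1: For each item, find the maximum value among all agents.
Step 2: Item 0 -> Agent 2 (value 33)
Step 3: Item 1 -> Agent 1 (value 45)
Step 4: Item 2 -> Agent 2 (value 47)
Step 5: Item 3 -> Agent 1 (value 35)
Step 6: Total welfare = 33 + 45 + 47 + 35 = 160

160


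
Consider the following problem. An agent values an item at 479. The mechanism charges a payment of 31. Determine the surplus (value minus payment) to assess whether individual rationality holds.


Step 1: Surplus = value - payment = 479 - 31 = 448
Step 2: IR is satisfied (surplus >= 0)

448


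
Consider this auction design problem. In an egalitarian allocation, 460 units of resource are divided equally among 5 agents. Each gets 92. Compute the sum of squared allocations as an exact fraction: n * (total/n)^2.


Step 1: Each agent's share = 460/5 = 92
Step 2: Square of each share = (92)^2 = 8464
Step 3: Sum of squares = 5 * 8464 = 42320

42320


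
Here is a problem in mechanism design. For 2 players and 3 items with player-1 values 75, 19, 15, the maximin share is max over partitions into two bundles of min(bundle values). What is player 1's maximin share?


Step 1: Item values = 75, 19, 15
Step 2: Enumerate all 2-bundle partitions and take the smaller bundle:
  Partition 1: {75} vs {19,15} -> bundles 75, 34; min = 34
  Partition 2: {19} vs {75,15} -> bundles 19, 90; min = 19
  Partition 3: {15} vs {75,19} -> bundles 15, 94; min = 15
Step 3: MMS = max(34, 19, 15) = 34

34


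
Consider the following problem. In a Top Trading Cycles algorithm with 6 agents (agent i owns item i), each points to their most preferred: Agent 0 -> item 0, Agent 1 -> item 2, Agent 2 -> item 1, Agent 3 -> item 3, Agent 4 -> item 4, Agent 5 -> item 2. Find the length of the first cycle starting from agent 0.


Step 1: Trace the pointer graph from agent 0: 0 -> 0
Step 2: A cycle is detected when we revisit agent 0
Step 3: The cycle is: 0 -> 0
Step 4: Cycle length = 1

1


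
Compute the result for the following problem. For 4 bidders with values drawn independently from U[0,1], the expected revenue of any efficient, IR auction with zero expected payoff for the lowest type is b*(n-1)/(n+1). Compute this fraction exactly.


Step 1: By Revenue Equivalence, expected revenue = b*(n-1)/(n+1)
Step 2: Substituting n = 4, b = 1
Step 3: Revenue = 1*(4-1)/(4+1) = 1*3/5
Step 4: Revenue = 3/5

3/5


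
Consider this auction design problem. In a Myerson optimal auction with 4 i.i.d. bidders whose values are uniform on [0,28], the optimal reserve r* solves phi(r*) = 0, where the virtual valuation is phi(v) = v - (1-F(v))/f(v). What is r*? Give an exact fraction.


Step 1: For U[0,28], F(v) = v/28 and f(v) = 1/28
Step 2: phi(v) = v - (1 - v/28)/(1/28) = v - (28 - v) = 2v - 28
Step 3: Set phi(r*) = 0: 2r* - 28 = 0
Step 4: r* = 28/2 = 14 (the number of bidders n = 4 does not enter)

14


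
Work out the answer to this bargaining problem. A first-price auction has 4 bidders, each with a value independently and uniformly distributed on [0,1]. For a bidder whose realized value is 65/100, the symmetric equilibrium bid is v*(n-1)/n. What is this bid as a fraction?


Step 1: The symmetric BNE bidding function is b(v) = v * (n-1) / n
Step 2: Substitute v = 13/20 and n = 4
Step 3: b = 13/20 * 3/4
Step 4: b = 39/80

39/80


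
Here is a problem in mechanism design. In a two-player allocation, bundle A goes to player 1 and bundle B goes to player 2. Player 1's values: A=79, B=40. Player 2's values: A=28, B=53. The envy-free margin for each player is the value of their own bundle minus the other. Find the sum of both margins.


Step 1: Player 1's margin = v1(A) - v1(B) = 79 - 40 = 39
Step 2: Player 2's margin = v2(B) - v2(A) = 53 - 28 = 25
Step 3: Total margin = 39 + 25 = 64

64


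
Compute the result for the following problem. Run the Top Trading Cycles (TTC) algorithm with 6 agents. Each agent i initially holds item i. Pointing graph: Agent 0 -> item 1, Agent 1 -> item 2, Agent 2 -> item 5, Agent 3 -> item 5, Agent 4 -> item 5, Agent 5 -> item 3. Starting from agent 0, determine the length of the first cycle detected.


Step 1: Trace the pointer graph from agent 0: 0 -> 1 -> 2 -> 5 -> 3 -> 5
Step 2: A cycle is detected when we revisit agent 5
Step 3: The cycle is: 5 -> 3 -> 5
Step 4: Cycle length = 2

2


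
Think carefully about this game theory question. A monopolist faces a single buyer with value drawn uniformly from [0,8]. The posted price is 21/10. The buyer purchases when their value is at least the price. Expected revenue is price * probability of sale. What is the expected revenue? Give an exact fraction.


Step 1: Posted price r = 21/10, value support [0,8]
Step 2: P(v >= r) = (8 - 21/10)/8 = 59/80
Step 3: Expected revenue = r * P(v >= r) = 21/10 * 59/80
Step 4: Revenue = 1239/800

1239/800


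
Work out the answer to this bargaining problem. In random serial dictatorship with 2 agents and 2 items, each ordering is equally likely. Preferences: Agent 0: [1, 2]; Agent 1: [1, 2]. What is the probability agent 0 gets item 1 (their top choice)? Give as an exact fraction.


Step 1: Agent 0 wants item 1
Step 2: There are 2 possible orderings of agents
Step 3: In 1 orderings, agent 0 gets item 1
Step 4: Probability = 1/2

1/2


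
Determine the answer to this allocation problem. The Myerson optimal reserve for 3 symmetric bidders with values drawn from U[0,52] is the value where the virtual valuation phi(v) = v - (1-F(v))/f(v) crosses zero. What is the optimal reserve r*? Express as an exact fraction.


Step 1: For U[0,52], F(v) = v/52 and f(v) = 1/52
Step 2: phi(v) = v - (1 - v/52)/(1/52) = v - (52 - v) = 2v - 52
Step 3: Set phi(r*) = 0: 2r* - 52 = 0
Step 4: r* = 52/2 = 26 (the number of bidders n = 3 does not enter)

26


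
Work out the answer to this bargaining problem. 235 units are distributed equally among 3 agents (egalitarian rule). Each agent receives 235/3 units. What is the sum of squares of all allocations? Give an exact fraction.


Step 1: Each agent's share = 235/3
Step 2: Square of each share = (235/3)^2 = 55225/9
Step 3: Sum of squares = 3 * 55225/9 = 55225/3

55225/3


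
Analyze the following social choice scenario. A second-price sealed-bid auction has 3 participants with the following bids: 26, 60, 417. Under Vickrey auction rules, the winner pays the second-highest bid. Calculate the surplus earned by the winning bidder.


Step 1: Sort bids in descending order: 417, 60, 26
Step 2: The winning bid is the highest: 417
Step 3: The payment equals the second-highest bid: 60
Step 4: Surplus = winner's bid - payment = 417 - 60 = 357

357


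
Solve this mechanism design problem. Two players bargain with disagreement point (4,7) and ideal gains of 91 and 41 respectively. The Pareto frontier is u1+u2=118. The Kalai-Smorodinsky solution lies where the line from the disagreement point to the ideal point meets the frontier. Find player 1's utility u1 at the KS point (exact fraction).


Step 1: At the KS point, (u1-d1)/r1 = (u2-d2)/r2 = t and u1+u2 = 118
Step 2: u1 = d1 + r1*t and u2 = d2 + r2*t, so (d1 + r1*t) + (d2 + r2*t) = 118
Step 3: t = (118 - 4 - 7)/(91 + 41) = 107/132
Step 4: u1 = d1 + r1*t = 4 + 91 * 107/132 = 10265/132
Step 5: (Check: u2 = d2 + r2*t = 5311/132; u1+u2 = 10265/132 + 5311/132 = 118, on the frontier.)

10265/132


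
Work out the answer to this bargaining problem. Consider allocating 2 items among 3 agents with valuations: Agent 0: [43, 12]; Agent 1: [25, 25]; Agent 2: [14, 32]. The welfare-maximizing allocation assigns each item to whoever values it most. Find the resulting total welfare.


Step 1: For each item, find the maximum value among all agents.
Step 2: Item 0 -> Agent 0 (value 43)
Step 3: Item 1 -> Agent 2 (value 32)
Step 4: Total welfare = 43 + 32 = 75

75


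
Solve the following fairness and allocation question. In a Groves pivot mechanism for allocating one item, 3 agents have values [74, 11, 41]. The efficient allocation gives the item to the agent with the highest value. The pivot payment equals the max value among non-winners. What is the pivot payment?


Step 1: The efficient winner is agent 0 with value 74
Step 2: Other agents' values: [11, 41]
Step 3: Pivot payment = max(others) = 41
Step 4: The winner pays 41

41


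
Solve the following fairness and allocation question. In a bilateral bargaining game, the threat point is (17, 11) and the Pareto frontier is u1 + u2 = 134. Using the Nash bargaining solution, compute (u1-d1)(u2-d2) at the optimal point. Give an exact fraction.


Step 1: The Nash solution splits surplus symmetrically above the disagreement point
Step 2: u1 = (total + d1 - d2)/2 = (134 + 17 - 11)/2 = 70
Step 3: u2 = (total - d1 + d2)/2 = (134 - 17 + 11)/2 = 64
Step 4: Nash product = (70 - 17) * (64 - 11)
Step 5: = 53 * 53 = 2809

2809


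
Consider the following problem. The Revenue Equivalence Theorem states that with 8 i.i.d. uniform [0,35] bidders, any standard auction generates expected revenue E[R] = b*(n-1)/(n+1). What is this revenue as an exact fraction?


Step 1: By Revenue Equivalence, expected revenue = b*(n-1)/(n+1)
Step 2: Substituting n = 8, b = 35
Step 3: Revenue = 35*(8-1)/(8+1) = 35*7/9
Step 4: Revenue = 245/9

245/9


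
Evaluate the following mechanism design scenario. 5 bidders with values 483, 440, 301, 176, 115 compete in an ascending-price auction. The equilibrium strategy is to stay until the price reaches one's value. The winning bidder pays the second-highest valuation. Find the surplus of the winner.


Step 1: Identify the highest value: 483
Step 2: Identify the second-highest value: 440
Step 3: The final price = second-highest value = 440
Step 4: Surplus = 483 - 440 = 43

43


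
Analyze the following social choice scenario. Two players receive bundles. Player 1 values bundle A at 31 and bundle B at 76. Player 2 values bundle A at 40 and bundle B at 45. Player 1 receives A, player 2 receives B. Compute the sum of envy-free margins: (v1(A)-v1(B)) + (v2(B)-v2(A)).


Step 1: Player 1's margin = v1(A) - v1(B) = 31 - 76 = -45
Step 2: Player 2's margin = v2(B) - v2(A) = 45 - 40 = 5
Step 3: Total margin = -45 + 5 = -40

-40


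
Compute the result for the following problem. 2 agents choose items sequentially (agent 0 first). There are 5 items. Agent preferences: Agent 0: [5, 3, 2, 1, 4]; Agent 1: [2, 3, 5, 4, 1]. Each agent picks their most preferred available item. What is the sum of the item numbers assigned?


Step 1: Agent 0 picks item 5
Step 2: Agent 1 picks item 2
Step 3: Sum = 5 + 2 = 7

7


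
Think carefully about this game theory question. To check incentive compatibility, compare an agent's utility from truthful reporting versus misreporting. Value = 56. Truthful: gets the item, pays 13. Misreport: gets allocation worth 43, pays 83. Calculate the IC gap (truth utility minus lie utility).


Step 1: U(truth) = value - payment = 56 - 13 = 43
Step 2: U(lie) = allocation - payment = 43 - 83 = -40
Step 3: IC gap = 43 - (-40) = 83

83


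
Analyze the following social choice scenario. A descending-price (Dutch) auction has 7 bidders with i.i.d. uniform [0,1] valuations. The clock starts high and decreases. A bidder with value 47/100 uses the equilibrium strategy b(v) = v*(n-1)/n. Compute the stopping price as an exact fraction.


Step 1: Dutch auctions are strategically equivalent to first-price auctions
Step 2: The equilibrium bid is b(v) = v*(n-1)/n
Step 3: b = 47/100 * 6/7
Step 4: b = 141/350

141/350


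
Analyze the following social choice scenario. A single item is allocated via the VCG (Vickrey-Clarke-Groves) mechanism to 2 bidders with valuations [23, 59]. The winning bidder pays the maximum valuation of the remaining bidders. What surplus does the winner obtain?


Step 1: The winner is the agent with the highest value: agent 1 with value 59
Step 2: Values of other agents: [23]
Step 3: VCG payment = max of others' values = 23
Step 4: Surplus = 59 - 23 = 36

36


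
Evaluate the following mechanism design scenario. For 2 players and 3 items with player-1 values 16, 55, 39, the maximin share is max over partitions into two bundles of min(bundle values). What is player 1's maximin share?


Step 1: Item values = 16, 55, 39
Step 2: Enumerate all 2-bundle partitions and take the smaller bundle:
  Partition 1: {16} vs {55,39} -> bundles 16, 94; min = 16
  Partition 2: {55} vs {16,39} -> bundles 55, 55; min = 55
  Partition 3: {39} vs {16,55} -> bundles 39, 71; min = 39
Step 3: MMS = max(16, 55, 39) = 55

55


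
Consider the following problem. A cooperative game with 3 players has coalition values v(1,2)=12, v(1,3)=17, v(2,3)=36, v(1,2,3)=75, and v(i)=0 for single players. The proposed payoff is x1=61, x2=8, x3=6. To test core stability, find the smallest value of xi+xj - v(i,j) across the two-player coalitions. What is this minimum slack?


Step 1: Slack for coalition (1,2): x1+x2 - v12 = 69 - 12 = 57
Step 2: Slack for coalition (1,3): x1+x3 - v13 = 67 - 17 = 50
Step 3: Slack for coalition (2,3): x2+x3 - v23 = 14 - 36 = -22
Step 4: Minimum slack = min(57, 50, -22) = -22, attained by (2,3); coalition (2,3) can block (slack < 0), so the allocation is not in the core

-22


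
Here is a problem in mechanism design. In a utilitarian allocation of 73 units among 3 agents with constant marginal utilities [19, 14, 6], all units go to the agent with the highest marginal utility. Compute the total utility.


Step 1: The marginal utilities are [19, 14, 6]
Step 2: The highest marginal utility is 19
Step 3: All 73 units go to that agent
Step 4: Total utility = 19 * 73 = 1387

1387


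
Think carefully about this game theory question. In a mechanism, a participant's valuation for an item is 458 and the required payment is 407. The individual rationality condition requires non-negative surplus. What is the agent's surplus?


Step 1: Surplus = value - payment = 458 - 407 = 51
Step 2: IR is satisfied (surplus >= 0)

51


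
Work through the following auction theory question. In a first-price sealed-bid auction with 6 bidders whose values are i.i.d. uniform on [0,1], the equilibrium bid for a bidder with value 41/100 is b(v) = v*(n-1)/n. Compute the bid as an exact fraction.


Step 1: The symmetric BNE bidding function is b(v) = v * (n-1) / n
Step 2: Substitute v = 41/100 and n = 6
Step 3: b = 41/100 * 5/6
Step 4: b = 41/120

41/120
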